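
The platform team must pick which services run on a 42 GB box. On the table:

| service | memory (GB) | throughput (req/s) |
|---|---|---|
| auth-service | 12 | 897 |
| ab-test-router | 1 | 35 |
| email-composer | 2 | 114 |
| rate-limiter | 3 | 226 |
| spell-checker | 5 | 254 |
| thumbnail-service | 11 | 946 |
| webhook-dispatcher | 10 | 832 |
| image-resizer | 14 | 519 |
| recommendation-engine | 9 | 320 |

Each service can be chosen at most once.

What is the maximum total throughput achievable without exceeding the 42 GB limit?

Density check — thumbnail-service 86.00, webhook-dispatcher 83.20, rate-limiter 75.33 are the best per GB.
A density-first pass picks auth-service + ab-test-router + email-composer + rate-limiter + thumbnail-service + webhook-dispatcher — 3050 at 39 GB.
Dropping email-composer frees 2 GB; slotting in spell-checker (5 GB) lifts the total to 3190 at 42 GB.

3190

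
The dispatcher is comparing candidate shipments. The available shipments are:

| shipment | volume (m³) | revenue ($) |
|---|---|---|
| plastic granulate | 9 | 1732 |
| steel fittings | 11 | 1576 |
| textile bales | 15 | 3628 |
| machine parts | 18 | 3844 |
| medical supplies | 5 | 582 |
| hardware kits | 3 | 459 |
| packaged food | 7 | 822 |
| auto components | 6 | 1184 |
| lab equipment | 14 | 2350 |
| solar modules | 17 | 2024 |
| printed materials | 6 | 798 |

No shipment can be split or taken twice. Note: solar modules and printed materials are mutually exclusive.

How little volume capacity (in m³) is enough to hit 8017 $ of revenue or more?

Minimise m³ subject to total revenue ≥ 8017.
textile bales + machine parts + medical supplies reaches 8054 using 38 m³.
No combination under 38 m³ hits 8017.

38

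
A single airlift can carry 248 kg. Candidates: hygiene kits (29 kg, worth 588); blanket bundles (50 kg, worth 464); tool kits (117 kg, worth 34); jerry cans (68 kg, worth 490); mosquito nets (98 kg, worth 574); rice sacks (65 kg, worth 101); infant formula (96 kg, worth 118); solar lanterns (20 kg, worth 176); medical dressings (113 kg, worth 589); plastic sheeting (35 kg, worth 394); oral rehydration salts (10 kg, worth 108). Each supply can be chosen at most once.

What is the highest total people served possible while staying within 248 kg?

Density check — hygiene kits 20.28, plastic sheeting 11.26, oral rehydration salts 10.80 are the best per kg.
The ratio heuristic lands on hygiene kits + blanket bundles + jerry cans + solar lanterns + plastic sheeting + oral rehydration salts (2220) but leaves 36 kg idle.
Replace jerry cans with mosquito nets: the trade gains 84 net, giving 2304 at 242 kg.
Next best is hygiene kits + blanket bundles + jerry cans + solar lanterns + plastic sheeting + oral rehydration salts at 2220 (212 kg) — short by 84.

2304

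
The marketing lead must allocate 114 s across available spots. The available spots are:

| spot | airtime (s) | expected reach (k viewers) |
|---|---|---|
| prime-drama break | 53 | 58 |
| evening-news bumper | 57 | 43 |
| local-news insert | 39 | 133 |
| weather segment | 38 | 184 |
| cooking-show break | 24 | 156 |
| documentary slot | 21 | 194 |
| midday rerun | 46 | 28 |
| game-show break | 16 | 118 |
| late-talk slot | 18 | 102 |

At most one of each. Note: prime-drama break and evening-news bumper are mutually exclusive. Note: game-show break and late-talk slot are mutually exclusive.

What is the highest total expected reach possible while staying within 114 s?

Best packing: weather segment + cooking-show break + documentary slot + game-show break — 99 s, 652 total.
The closest alternative, weather segment + cooking-show break + documentary slot + late-talk slot, reaches only 636.

652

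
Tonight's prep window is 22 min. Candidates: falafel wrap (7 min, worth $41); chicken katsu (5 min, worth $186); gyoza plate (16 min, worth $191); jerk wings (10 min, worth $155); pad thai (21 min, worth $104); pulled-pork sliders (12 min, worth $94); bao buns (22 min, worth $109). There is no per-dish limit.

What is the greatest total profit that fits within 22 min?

744

By profit per min: chicken katsu 37.20, jerk wings 15.50, gyoza plate 11.94, pulled-pork sliders 7.83 lead.
Best packing: 4×chicken katsu — 20 min, 744 total.
No other feasible combination exceeds 744.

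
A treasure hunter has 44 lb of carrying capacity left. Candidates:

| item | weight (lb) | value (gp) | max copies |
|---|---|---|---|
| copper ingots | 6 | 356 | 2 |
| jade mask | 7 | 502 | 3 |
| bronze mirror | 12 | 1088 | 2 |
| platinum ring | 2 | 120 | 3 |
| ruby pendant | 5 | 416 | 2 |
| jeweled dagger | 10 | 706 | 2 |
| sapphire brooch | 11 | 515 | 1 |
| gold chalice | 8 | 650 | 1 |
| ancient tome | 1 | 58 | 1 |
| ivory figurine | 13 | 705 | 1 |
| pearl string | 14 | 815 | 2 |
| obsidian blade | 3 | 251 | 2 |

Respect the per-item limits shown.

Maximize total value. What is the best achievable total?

Greedy by ratio would take 2×bronze mirror + 2×platinum ring + 2×ruby pendant + 2×obsidian blade: 44 lb used, total 3750.
Replace 2×platinum ring and ruby pendant with gold chalice + ancient tome: the trade gains 52 net, giving 3802 at 44 lb.

3802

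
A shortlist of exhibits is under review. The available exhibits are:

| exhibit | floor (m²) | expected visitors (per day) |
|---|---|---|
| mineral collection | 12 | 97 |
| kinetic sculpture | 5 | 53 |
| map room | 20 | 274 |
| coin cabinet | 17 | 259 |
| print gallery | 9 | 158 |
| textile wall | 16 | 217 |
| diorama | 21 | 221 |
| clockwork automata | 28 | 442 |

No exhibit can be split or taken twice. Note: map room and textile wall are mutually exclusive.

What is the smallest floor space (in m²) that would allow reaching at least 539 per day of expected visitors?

37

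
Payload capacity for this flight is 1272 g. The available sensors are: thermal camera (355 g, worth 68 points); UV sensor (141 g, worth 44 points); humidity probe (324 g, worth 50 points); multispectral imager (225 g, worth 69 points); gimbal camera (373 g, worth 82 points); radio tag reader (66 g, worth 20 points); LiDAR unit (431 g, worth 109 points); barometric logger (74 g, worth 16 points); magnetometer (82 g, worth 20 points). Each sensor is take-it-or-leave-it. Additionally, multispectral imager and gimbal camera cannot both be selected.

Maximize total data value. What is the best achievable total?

312

Greedy by ratio would take UV sensor + multispectral imager + radio tag reader + LiDAR unit + barometric logger + magnetometer: 1019 g used, total 278.
Dropping barometric logger frees 74 g; slotting in humidity probe (324 g) lifts the total to 312 at 1269 g.
The closest alternative, thermal camera + UV sensor + multispectral imager + radio tag reader + LiDAR unit, reaches only 310.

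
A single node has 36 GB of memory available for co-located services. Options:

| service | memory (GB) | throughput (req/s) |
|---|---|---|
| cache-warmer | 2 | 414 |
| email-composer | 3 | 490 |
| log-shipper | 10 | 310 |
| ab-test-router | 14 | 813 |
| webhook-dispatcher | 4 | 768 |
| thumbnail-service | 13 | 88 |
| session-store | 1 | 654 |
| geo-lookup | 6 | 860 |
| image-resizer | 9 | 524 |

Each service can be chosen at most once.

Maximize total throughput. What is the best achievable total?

4033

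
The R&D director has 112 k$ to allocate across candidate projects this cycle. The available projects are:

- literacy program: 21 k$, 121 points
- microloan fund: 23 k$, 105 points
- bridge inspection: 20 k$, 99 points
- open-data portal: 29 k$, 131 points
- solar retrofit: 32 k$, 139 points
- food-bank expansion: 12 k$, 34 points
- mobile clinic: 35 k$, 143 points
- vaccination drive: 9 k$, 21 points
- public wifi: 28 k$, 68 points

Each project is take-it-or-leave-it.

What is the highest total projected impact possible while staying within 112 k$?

511

By projected impact per k$: literacy program 5.76, bridge inspection 4.95, microloan fund 4.57 lead.
The ratio heuristic lands on literacy program + microloan fund + bridge inspection + open-data portal + food-bank expansion (490) but leaves 7 k$ idle.
Replace microloan fund and food-bank expansion with solar retrofit + vaccination drive: the trade gains 21 net, giving 511 at 111 k$.
An exhaustive check of the 512 subsets confirms 511.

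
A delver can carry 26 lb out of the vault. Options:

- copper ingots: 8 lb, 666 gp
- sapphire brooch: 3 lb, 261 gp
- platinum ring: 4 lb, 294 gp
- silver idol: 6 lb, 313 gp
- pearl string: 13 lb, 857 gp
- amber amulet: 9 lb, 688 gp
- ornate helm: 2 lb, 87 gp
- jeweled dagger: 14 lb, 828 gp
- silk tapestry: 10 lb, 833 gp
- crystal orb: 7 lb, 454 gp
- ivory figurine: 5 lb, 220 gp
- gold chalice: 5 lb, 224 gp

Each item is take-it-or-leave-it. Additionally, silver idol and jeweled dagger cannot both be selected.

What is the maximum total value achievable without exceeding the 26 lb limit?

By value per lb: sapphire brooch 87.00, silk tapestry 83.30, copper ingots 83.25, amber amulet 76.44 lead.
A density-first pass picks copper ingots + sapphire brooch + platinum ring + silk tapestry — 2054 at 25 lb.
Dropping copper ingots frees 8 lb; slotting in amber amulet (9 lb) lifts the total to 2076 at 26 lb.
The closest alternative, copper ingots + sapphire brooch + platinum ring + silk tapestry, reaches only 2054.

2076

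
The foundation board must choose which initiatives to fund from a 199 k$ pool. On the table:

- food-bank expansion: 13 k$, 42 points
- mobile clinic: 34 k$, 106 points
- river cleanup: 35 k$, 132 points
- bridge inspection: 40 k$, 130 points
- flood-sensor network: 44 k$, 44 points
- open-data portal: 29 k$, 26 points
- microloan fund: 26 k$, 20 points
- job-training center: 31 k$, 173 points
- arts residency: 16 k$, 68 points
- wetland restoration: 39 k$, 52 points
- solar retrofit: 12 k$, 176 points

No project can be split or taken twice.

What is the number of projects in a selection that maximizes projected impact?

Optimal total is 827.
For example food-bank expansion + mobile clinic + river cleanup + bridge inspection + job-training center + arts residency + solar retrofit achieves it, using 181 k$.
Every optimal selection uses 7 projects.

7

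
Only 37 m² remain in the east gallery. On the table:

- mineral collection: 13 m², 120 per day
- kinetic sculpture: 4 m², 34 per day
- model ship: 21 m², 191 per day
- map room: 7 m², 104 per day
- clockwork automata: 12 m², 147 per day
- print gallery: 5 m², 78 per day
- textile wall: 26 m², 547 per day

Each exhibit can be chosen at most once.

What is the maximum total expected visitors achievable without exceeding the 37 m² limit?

By expected visitors per m²: textile wall 21.04, print gallery 15.60, map room 14.86, clockwork automata 12.25 lead.
The ratio heuristic lands on kinetic sculpture + print gallery + textile wall (659) but leaves 2 m² idle.
Replace print gallery with map room: the trade gains 26 net, giving 685 at 37 m².
Runner-up kinetic sculpture + print gallery + textile wall tops out at 659.

685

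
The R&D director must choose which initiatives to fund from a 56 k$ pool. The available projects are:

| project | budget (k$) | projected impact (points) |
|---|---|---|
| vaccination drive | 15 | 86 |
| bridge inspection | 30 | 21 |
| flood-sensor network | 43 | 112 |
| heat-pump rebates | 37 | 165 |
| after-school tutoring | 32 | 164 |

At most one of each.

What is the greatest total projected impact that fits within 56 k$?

251

Taking the top-ratio projects first gives vaccination drive + after-school tutoring for 250 (47 k$).
Dropping after-school tutoring frees 32 k$; slotting in heat-pump rebates (37 k$) lifts the total to 251 at 52 k$.
No other feasible combination exceeds 251.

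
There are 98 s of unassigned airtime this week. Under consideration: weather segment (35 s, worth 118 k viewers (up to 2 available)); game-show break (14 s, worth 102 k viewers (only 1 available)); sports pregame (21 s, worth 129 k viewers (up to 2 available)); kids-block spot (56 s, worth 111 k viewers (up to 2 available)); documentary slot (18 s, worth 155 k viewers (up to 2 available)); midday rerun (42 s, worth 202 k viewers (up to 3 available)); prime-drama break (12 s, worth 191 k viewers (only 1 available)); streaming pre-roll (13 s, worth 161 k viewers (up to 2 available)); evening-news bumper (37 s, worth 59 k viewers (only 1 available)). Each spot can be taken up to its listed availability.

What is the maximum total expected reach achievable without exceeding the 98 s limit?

Taking the top-ratio spots first gives game-show break + 2×documentary slot + prime-drama break + 2×streaming pre-roll for 925 (88 s).
The 14 s tied up in game-show break is better spent on sports pregame — total rises to 952 (95 s).
No other feasible combination exceeds 952.

952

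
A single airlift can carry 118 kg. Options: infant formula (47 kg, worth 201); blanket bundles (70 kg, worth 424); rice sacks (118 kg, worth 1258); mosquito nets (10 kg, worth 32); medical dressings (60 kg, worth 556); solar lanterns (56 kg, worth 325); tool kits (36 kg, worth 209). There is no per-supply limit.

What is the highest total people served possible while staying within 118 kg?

The ratio ordering already packs tightly: rice sacks, 118 kg, 1258.
That's the maximum — no swap from here does better than 1258.

1258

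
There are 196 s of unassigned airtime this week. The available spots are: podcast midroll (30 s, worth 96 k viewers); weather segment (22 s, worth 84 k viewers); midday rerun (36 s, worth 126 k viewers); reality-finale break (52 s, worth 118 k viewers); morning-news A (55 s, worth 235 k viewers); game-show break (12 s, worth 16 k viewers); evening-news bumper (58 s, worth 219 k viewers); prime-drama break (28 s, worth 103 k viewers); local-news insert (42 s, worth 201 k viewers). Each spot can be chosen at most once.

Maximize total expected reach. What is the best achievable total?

Taking the top-ratio spots first gives weather segment + morning-news A + game-show break + evening-news bumper + local-news insert for 755 (189 s).
Replace weather segment and game-show break with midday rerun: the trade gains 26 net, giving 781 at 191 s.

781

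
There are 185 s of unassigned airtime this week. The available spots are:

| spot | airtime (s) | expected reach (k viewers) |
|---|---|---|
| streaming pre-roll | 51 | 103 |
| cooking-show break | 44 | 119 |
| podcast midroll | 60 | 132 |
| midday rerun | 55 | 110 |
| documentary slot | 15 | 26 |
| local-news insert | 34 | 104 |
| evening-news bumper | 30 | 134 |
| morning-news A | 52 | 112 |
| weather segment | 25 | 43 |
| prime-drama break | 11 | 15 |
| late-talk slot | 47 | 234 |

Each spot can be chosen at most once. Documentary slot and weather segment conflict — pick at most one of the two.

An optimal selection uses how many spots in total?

5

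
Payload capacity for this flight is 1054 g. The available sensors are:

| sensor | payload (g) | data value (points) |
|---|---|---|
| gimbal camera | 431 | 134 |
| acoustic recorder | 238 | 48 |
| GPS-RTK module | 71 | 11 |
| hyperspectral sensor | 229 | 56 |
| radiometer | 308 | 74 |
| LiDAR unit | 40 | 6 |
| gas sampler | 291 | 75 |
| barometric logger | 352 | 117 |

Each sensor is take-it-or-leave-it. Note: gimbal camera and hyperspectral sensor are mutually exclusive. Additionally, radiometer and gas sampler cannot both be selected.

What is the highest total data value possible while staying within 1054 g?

Ranking by ratio (data value/g): barometric logger 0.33, gimbal camera 0.31, gas sampler 0.26, hyperspectral sensor 0.24.
Best packing: gimbal camera + acoustic recorder + barometric logger — 1021 g, 299 total.
Nothing else feasible within 1054 g beats 299.

299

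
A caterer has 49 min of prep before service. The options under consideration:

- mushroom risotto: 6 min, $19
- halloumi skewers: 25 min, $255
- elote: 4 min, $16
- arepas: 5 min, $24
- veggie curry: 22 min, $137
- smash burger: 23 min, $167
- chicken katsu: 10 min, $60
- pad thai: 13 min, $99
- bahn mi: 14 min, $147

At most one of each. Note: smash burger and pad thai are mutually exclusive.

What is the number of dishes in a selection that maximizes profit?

3

The maximum profit within 49 min is 462.
One optimal bundle: halloumi skewers + chicken katsu + bahn mi (49 min).
All optima have 3 dishes.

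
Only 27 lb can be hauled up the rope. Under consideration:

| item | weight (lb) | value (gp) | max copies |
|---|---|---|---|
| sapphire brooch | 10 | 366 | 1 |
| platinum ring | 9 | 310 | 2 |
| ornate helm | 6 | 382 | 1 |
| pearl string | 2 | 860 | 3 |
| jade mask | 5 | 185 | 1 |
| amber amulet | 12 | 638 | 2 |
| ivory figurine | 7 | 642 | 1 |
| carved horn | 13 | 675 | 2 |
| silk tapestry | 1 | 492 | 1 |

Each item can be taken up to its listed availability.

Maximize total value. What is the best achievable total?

By value per lb: silk tapestry 492.00, pearl string 430.00, ivory figurine 91.71 lead.
The ratio heuristic lands on ornate helm + 3×pearl string + jade mask + ivory figurine + silk tapestry (4281) but leaves 2 lb idle.
Dropping ornate helm and jade mask frees 11 lb; slotting in carved horn (13 lb) lifts the total to 4389 at 27 lb.

4389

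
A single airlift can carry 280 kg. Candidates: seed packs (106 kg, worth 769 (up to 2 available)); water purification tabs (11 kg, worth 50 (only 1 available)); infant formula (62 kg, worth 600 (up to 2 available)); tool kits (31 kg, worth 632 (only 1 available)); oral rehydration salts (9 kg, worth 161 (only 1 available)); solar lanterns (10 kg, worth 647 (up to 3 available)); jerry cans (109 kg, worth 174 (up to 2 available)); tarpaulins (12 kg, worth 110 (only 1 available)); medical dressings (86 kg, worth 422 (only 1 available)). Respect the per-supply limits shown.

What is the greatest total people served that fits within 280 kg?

4356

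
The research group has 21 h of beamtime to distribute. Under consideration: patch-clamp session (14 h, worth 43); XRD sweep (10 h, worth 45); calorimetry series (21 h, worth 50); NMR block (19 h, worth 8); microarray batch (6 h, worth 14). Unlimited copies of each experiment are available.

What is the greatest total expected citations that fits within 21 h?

Density check — XRD sweep 4.50, patch-clamp session 3.07, calorimetry series 2.38 are the best per h.
2×XRD sweep uses 20 of the 21 h and totals 90.
Nothing else within 21 h beats 90.

90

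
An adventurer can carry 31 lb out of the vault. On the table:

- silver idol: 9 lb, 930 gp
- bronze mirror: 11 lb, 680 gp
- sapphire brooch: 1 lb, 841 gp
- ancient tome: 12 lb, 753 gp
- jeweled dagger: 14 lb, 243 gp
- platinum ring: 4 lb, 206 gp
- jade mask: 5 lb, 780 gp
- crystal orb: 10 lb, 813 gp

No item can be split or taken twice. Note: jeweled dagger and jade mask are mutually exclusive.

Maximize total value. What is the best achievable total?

3570

Best packing: silver idol + sapphire brooch + platinum ring + jade mask + crystal orb — 29 lb, 3570 total.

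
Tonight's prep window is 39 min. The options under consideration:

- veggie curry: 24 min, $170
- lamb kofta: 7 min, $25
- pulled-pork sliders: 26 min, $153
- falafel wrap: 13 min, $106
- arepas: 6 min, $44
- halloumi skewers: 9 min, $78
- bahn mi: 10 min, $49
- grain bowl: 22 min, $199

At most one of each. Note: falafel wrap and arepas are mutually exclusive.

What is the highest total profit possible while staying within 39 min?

321

Best packing: arepas + halloumi skewers + grain bowl — 37 min, 321 total.
Next best is falafel wrap + grain bowl at 305 (35 min) — short by 16.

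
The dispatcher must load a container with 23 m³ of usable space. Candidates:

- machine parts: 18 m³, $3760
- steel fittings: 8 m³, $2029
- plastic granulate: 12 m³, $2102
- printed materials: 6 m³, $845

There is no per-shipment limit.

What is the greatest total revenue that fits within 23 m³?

Ranking by ratio (revenue/m³): steel fittings 253.62, machine parts 208.89, plastic granulate 175.17.
Best packing: 2×steel fittings + printed materials — 22 m³, 4903 total.
Every other selection either busts 23 m³ or fails to beat 4903.

4903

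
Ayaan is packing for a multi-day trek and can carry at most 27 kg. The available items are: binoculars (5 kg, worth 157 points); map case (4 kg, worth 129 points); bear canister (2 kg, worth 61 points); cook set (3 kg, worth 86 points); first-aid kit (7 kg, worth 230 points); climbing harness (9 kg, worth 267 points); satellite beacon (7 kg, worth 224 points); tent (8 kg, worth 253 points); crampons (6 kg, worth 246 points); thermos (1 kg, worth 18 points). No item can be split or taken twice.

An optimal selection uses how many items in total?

Optimal total is 919.
One optimal bundle: map case + bear canister + first-aid kit + tent + crampons (27 kg).
Any selection reaching 919 contains exactly 5 items.

5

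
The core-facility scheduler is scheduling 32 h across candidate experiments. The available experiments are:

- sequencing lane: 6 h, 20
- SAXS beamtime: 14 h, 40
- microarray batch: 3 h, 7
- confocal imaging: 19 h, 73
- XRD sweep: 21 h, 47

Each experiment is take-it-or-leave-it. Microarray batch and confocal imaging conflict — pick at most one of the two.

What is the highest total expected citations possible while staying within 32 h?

93

Taking sequencing lane + confocal imaging: 25 h used, 93 in expected citations.
No other feasible combination exceeds 93.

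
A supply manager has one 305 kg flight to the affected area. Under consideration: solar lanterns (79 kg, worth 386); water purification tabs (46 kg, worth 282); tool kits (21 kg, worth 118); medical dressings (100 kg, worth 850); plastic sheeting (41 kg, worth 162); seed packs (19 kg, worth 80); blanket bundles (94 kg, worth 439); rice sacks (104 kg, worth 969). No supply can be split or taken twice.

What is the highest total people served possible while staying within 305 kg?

2323

A density-first pass picks water purification tabs + tool kits + medical dressings + seed packs + rice sacks — 2299 at 290 kg.
The 65 kg tied up in water purification tabs and seed packs is better spent on solar lanterns — total rises to 2323 (304 kg).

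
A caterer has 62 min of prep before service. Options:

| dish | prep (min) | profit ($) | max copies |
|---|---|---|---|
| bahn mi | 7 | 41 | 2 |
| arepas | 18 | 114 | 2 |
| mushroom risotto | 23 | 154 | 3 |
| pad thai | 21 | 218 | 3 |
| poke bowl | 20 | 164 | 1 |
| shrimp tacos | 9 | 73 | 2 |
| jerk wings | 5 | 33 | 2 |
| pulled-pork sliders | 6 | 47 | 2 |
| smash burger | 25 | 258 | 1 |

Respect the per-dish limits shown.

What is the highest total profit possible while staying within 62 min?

600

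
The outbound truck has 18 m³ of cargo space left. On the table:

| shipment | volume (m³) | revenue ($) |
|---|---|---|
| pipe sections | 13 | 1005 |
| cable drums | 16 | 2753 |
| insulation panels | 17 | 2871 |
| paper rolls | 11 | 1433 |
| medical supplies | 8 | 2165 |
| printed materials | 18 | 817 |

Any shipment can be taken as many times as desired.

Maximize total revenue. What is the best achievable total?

4330

By revenue per m³: medical supplies 270.62, cable drums 172.06, insulation panels 168.88, paper rolls 130.27 lead.
Taking 2×medical supplies: 16 m³ used, 4330 in revenue.
Nothing else within 18 m³ beats 4330.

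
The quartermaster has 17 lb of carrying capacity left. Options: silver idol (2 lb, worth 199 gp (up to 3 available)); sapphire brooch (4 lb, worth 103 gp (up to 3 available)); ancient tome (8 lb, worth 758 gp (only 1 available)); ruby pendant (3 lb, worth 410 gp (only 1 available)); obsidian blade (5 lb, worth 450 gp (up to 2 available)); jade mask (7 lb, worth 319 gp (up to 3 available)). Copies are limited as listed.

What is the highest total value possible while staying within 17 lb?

1765

Density check — ruby pendant 136.67, silver idol 99.50, ancient tome 94.75, obsidian blade 90.00 are the best per lb.
Best packing: 3×silver idol + ancient tome + ruby pendant — 17 lb, 1765 total.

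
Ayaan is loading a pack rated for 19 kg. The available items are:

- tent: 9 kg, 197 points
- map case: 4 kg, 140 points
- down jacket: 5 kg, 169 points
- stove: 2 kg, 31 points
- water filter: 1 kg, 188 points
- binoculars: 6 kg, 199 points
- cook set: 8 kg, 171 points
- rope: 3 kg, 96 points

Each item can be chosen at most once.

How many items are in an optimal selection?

Best achievable utility is 792.
For example map case + down jacket + water filter + binoculars + rope achieves it, using 19 kg.
All optima have 5 items.

5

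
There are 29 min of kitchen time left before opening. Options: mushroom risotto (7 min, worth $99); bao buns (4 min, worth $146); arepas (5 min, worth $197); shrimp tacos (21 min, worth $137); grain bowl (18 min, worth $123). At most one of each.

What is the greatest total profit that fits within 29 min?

Filling by ratio: mushroom risotto + bao buns + arepas for 442, with 13 min left unused.
Dropping mushroom risotto frees 7 min; slotting in grain bowl (18 min) lifts the total to 466 at 27 min.

466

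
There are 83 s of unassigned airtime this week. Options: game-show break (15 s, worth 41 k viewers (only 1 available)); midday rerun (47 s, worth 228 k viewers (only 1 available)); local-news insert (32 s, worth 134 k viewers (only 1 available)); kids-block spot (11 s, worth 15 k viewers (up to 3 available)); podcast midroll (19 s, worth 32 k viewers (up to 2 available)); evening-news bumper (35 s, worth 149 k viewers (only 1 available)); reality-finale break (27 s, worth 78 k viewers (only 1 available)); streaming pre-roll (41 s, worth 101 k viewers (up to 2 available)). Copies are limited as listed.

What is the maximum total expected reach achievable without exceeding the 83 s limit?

By expected reach per s: midday rerun 4.85, evening-news bumper 4.26, local-news insert 4.19, reality-finale break 2.89 lead.
Midday rerun + evening-news bumper uses 82 of the 83 s and totals 377.

377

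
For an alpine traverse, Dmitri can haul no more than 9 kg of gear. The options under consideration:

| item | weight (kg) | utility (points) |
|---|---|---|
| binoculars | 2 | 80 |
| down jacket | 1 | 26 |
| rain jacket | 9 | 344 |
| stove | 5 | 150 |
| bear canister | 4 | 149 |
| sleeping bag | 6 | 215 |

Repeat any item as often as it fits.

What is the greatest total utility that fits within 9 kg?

Density check — binoculars 40.00, rain jacket 38.22, bear canister 37.25 are the best per kg.
4×binoculars + down jacket uses 9 of the 9 kg and totals 346.

346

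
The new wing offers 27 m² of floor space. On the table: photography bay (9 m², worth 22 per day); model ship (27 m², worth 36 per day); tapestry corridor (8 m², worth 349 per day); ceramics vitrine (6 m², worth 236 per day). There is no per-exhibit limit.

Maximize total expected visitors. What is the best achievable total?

1057

The ratio heuristic lands on 3×tapestry corridor (1047) but leaves 3 m² idle.
Replace 2×tapestry corridor with 3×ceramics vitrine: the trade gains 10 net, giving 1057 at 26 m².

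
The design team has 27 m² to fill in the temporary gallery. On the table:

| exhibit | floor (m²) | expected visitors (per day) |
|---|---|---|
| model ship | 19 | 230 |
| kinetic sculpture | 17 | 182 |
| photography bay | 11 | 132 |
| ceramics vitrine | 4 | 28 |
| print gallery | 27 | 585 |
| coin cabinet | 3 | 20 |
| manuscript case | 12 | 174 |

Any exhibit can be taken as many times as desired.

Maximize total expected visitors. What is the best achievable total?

585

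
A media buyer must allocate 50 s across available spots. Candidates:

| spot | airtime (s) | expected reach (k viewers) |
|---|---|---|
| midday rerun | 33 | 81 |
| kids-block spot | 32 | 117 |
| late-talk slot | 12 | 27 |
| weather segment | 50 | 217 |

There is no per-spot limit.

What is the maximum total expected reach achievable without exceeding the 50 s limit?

Best packing: weather segment — 50 s, 217 total.
Nothing else within 50 s beats 217.

217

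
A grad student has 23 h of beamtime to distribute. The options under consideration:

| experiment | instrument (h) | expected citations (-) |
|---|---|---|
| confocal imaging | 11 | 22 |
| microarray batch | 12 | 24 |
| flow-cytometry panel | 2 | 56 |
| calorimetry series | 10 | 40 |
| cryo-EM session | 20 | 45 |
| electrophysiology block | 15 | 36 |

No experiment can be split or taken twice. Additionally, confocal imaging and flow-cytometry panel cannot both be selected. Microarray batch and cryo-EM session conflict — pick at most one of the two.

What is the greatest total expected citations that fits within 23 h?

Density check — flow-cytometry panel 28.00, calorimetry series 4.00, electrophysiology block 2.40 are the best per h.
Best packing: flow-cytometry panel + cryo-EM session — 22 h, 101 total.

101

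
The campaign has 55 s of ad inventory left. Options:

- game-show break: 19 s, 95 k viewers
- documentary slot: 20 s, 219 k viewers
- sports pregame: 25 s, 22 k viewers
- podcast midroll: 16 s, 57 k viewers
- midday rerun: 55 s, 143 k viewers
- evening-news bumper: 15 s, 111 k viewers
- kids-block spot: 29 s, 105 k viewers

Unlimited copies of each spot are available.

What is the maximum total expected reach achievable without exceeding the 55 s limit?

Best packing: 2×documentary slot + evening-news bumper — 55 s, 549 total.
No other feasible combination exceeds 549.

549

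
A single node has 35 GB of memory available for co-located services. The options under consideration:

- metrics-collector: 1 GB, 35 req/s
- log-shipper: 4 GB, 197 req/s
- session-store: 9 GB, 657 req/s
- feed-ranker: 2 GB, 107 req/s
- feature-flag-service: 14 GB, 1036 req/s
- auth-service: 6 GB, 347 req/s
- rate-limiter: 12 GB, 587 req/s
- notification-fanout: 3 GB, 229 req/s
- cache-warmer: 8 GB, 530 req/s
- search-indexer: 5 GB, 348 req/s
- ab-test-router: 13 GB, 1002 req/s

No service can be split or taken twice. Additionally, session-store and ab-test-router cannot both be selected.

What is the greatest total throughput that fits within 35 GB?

The ratio ordering already packs tightly: feature-flag-service + notification-fanout + search-indexer + ab-test-router, 35 GB, 2615.
Runner-up feature-flag-service + cache-warmer + ab-test-router tops out at 2568.

2615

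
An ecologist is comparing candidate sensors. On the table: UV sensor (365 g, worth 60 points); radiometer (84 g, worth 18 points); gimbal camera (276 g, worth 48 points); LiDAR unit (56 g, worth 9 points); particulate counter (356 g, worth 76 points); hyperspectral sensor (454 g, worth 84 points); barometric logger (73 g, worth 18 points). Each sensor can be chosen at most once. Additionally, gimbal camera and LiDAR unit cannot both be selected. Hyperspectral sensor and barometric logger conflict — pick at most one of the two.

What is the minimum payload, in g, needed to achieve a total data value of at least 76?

Need the lightest bundle worth ≥ 76.
particulate counter reaches 76 using 356 g.
Below 356 g the best achievable stays under 76.

356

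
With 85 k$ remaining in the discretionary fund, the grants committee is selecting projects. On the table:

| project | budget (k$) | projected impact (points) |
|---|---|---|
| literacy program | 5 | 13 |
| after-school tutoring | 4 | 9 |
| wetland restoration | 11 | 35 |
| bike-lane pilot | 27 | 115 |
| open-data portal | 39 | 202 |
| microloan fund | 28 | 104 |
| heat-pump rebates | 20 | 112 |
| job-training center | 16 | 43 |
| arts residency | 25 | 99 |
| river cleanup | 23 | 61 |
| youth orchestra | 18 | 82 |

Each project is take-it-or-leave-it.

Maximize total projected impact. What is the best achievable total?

413

The ratio heuristic lands on literacy program + open-data portal + heat-pump rebates + youth orchestra (409) but leaves 3 k$ idle.
Dropping literacy program and youth orchestra frees 23 k$; slotting in arts residency (25 k$) lifts the total to 413 at 84 k$.
Next best is literacy program + open-data portal + heat-pump rebates + youth orchestra at 409 (82 k$) — short by 4.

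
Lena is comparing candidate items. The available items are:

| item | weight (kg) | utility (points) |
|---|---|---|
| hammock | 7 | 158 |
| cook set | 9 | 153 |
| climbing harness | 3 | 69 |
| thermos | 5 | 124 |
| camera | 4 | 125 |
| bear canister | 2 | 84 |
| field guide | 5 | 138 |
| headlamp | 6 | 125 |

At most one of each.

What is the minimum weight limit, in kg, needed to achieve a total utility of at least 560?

Minimise kg subject to total utility ≥ 560.
hammock + climbing harness + thermos + camera + bear canister: 560 utility at 21 kg.
Any bundle with less than 21 kg falls short of 560.

21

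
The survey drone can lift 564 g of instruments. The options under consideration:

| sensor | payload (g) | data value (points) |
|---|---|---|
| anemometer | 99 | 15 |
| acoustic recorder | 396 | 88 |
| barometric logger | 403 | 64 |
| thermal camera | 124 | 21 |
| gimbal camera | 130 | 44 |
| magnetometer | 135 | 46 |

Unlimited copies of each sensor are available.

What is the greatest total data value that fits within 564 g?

4×magnetometer uses 540 of the 564 g and totals 184.
Nothing else within 564 g beats 184.

184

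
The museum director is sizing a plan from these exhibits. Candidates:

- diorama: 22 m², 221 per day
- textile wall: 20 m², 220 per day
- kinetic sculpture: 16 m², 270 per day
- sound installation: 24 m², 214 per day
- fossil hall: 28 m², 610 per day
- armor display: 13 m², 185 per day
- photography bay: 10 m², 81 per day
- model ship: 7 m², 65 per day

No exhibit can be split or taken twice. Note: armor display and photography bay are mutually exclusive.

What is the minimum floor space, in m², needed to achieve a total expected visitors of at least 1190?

77

Look for the lowest-floor combination reaching 1190.
Taking textile wall + kinetic sculpture + fossil hall + armor display gives 1285 (≥ 1190) for 77 m².
Any bundle with less than 77 m² falls short of 1190.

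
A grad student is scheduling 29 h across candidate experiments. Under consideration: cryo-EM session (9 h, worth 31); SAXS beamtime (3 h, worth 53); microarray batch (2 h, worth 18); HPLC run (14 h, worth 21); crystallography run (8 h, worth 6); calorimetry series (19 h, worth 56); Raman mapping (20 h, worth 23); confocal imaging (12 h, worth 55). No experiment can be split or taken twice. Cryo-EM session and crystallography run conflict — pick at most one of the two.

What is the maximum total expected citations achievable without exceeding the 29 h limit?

157

Density check — SAXS beamtime 17.67, microarray batch 9.00, confocal imaging 4.58, cryo-EM session 3.44 are the best per h.
Best packing: cryo-EM session + SAXS beamtime + microarray batch + confocal imaging — 26 h, 157 total.
An exhaustive check of the 256 subsets confirms 157.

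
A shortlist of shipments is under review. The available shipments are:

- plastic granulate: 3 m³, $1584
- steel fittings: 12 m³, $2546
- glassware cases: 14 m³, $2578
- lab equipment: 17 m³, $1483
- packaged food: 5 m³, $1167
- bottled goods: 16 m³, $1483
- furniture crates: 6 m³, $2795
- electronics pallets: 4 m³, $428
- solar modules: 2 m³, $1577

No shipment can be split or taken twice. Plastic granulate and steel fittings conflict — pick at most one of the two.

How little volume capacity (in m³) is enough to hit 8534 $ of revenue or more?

Look for the lowest-volume combination reaching 8534.
plastic granulate + glassware cases + furniture crates + solar modules reaches 8534 using 25 m³.
No combination under 25 m³ hits 8534.

25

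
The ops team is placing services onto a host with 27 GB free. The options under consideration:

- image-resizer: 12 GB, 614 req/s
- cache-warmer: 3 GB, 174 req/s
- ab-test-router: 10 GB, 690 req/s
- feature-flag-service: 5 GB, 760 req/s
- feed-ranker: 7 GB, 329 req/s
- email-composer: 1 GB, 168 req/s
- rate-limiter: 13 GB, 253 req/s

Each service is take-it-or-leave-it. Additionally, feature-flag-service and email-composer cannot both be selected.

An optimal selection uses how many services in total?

3

Best achievable throughput is 2064.
For example image-resizer + ab-test-router + feature-flag-service achieves it, using 27 GB.
Any selection reaching 2064 contains exactly 3 services.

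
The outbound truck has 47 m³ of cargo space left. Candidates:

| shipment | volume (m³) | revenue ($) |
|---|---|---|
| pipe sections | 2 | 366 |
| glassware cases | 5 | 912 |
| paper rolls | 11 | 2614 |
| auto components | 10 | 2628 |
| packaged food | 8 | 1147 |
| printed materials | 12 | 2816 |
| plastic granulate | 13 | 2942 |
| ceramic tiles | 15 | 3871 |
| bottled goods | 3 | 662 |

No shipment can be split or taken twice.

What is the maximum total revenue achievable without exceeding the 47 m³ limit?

By revenue per m³: auto components 262.80, ceramic tiles 258.07, paper rolls 237.64 lead.
Greedy by ratio would take pipe sections + glassware cases + paper rolls + auto components + ceramic tiles + bottled goods: 46 m³ used, total 11053.
The 11 m³ tied up in paper rolls is better spent on printed materials — total rises to 11255 (47 m³).
That's the maximum — no swap from here does better than 11255.

11255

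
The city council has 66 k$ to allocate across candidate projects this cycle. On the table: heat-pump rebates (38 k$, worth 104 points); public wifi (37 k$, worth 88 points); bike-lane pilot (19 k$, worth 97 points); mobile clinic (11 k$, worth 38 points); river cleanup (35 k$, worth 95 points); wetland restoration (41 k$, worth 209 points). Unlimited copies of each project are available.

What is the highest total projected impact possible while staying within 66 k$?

Taking the top-ratio projects first gives 3×bike-lane pilot for 291 (57 k$).
Dropping 2×bike-lane pilot frees 38 k$; slotting in wetland restoration (41 k$) lifts the total to 306 at 60 k$.

306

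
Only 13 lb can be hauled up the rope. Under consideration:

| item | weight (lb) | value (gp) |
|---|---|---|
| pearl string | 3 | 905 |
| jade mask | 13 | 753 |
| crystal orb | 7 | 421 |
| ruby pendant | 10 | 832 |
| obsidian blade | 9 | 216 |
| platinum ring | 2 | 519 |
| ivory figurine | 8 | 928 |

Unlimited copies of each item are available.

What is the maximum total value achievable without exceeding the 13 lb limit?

Ranking by ratio (value/lb): pearl string 301.67, platinum ring 259.50, ivory figurine 116.00, ruby pendant 83.20.
Taking the top-ratio items first gives 4×pearl string for 3620 (12 lb).
Replace pearl string with 2×platinum ring: the trade gains 133 net, giving 3753 at 13 lb.
That's the maximum — no swap from here does better than 3753.

3753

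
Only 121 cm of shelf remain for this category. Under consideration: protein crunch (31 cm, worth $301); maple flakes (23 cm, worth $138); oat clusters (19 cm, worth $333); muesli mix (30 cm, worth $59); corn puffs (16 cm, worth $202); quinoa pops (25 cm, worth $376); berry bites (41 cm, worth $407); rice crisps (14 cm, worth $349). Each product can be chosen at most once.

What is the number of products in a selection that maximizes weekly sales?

Best achievable weekly sales is 1667.
One optimal bundle: oat clusters + corn puffs + quinoa pops + berry bites + rice crisps (115 cm).
Every optimal selection uses 5 products.

5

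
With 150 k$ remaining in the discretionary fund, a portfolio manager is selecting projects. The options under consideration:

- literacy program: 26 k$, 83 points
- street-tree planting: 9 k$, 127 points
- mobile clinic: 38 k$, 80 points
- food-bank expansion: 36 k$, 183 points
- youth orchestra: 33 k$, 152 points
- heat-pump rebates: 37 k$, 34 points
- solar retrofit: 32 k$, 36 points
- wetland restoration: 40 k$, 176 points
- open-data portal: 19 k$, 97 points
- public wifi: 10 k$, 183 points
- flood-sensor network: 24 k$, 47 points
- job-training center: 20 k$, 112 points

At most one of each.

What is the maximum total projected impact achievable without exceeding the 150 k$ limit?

933

Taking the top-ratio projects first gives street-tree planting + food-bank expansion + youth orchestra + open-data portal + public wifi + job-training center for 854 (127 k$).
Dropping open-data portal frees 19 k$; slotting in wetland restoration (40 k$) lifts the total to 933 at 148 k$.
Next best is street-tree planting + food-bank expansion + youth orchestra + wetland restoration + open-data portal + public wifi at 918 (147 k$) — short by 15.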